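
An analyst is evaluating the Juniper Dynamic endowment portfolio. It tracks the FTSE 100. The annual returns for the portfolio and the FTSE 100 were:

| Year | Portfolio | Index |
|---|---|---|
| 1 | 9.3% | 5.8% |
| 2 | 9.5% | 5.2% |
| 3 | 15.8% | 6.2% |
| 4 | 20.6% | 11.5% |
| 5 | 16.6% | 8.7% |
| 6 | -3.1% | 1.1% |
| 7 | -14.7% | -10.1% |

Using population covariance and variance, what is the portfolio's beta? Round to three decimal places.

1.724

r̄p = 7.7143%,  r̄m = 4.0571%
Cov = Σ(rp − r̄p)(rm − r̄m) / 7 = 72.6563
Var(rm) = Σ(rm − r̄m)² / 7 = 42.1510
β = Cov / Var = 72.6563 / 42.1510 = 1.7237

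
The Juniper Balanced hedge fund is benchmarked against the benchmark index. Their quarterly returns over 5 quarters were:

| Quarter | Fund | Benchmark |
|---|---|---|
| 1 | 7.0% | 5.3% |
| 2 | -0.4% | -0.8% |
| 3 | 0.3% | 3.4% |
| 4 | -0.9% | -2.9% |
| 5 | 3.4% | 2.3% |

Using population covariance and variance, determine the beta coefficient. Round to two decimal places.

r̄p = 1.8800%,  r̄m = 1.4600%
Cov = Σ(rp − r̄p)(rm − r̄m) / 5 = 7.0292
Var(rm) = Σ(rm − r̄m)² / 5 = 8.6664
β = Cov / Var = 7.0292 / 8.6664 = 0.8111

0.81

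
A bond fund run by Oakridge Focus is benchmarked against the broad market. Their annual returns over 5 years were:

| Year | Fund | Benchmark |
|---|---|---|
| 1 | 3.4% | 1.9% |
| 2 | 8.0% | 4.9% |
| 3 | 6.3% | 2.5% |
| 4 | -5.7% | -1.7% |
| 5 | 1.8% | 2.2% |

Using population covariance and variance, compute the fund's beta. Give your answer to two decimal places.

r̄p = 2.7600%,  r̄m = 1.9600%
Cov = Σ(rp − r̄p)(rm − r̄m) / 5 = 9.6024
Var(rm) = Σ(rm − r̄m)² / 5 = 4.4784
β = Cov / Var = 9.6024 / 4.4784 = 2.1442

2.14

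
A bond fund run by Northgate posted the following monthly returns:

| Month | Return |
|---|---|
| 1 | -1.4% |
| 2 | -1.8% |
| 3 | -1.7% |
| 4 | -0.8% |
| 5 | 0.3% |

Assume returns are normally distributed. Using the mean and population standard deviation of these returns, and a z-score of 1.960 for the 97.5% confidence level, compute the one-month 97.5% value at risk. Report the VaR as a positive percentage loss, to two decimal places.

2.60

r̄ = (-1.4 − 1.8 − 1.7 − 0.8 + 0.3) / 5 = -1.0800%
Population std dev = √[2.9880 / 5] = 0.7730%
VaR = −(r̄ − z·σ) = −(-1.0800 − 1.960 × 0.7730) = −(-2.5951) = 2.5951%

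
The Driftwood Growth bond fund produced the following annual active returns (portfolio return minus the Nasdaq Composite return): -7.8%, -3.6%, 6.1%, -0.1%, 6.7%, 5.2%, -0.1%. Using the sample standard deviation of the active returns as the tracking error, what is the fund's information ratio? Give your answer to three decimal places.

Mean return r̄ = 6.40 / 7 = 0.9143%
Σ(r − r̄)² = 177.1086; sample σ = √(177.1086/6) = 5.4331%
IR = r̄ / tracking error = 0.9143 / 5.4331 = 0.1683

0.168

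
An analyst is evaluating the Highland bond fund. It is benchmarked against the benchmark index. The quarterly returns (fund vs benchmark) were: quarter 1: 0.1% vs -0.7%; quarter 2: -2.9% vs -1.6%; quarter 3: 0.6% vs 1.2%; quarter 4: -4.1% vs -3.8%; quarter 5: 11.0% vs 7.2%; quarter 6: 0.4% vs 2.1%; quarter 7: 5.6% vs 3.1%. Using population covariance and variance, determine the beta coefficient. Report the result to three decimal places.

1.392

r̄p = 1.5286%,  r̄m = 1.0714%
Cov = Σ(rp − r̄p)(rm − r̄m) / 7 = 15.2580
Var(rm) = Σ(rm − r̄m)² / 7 = 10.9649
β = Cov / Var = 15.2580 / 10.9649 = 1.3915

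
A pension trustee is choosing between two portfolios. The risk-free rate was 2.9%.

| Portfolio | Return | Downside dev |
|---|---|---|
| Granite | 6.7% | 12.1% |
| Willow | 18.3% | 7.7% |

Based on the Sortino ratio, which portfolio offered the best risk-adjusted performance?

Willow

Granite: Sortino ratio = (6.7% − 2.9%) / 12.1% = 0.314
Willow: Sortino ratio = (18.3% − 2.9%) / 7.7% = 2.000
Highest: Willow (2.000).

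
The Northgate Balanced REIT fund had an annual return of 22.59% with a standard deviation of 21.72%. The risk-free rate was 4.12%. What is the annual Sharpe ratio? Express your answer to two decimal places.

0.85

Sharpe = (Rp − Rf) / σp = (22.59% − 4.12%) / 21.72% = 18.47% / 21.72% = 0.8504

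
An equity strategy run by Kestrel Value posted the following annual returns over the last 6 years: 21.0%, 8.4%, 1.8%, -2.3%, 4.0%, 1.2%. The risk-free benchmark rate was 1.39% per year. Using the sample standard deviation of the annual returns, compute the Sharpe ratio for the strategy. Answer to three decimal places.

0.518

μ = (21 + 8.4 + 1.8 − 2.3 + 4 + 1.2) / 6 = 34.10 / 6 = 5.6833%
Sample std dev = √[343.7283 / 5] = 8.2913%
Sharpe = (μ − rf) / σ = (5.6833 − 1.39) / 8.2913 = 4.2933 / 8.2913 = 0.5178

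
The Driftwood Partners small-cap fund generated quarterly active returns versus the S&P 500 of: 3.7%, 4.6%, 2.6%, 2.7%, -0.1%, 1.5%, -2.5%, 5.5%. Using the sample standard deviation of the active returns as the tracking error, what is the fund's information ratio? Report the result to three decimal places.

0.867

μ = (3.7 + 4.6 + 2.6 + 2.7 − 0.1 + 1.5 − 2.5 + 5.5) / 8 = 2.2500%
Sample std dev = √[47.1600 / 7] = 2.5956%
IR = μ / tracking error = 2.2500 / 2.5956 = 0.8669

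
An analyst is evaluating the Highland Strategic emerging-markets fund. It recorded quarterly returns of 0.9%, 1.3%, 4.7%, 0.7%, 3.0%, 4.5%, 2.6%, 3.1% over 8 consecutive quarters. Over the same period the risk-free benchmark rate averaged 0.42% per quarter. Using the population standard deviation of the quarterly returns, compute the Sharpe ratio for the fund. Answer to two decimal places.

r̄ = (0.9 + 1.3 + 4.7 + 0.7 + 3 + 4.5 + 2.6 + 3.1) / 8 = 20.80 / 8 = 2.6000%
Σ(r − r̄)² = (0.9 − 2.6000)² + (1.3 − 2.6000)² + (4.7 − 2.6000)² + … = 16.6200
population σ = √(16.6200 / 8) = √2.0775 = 1.4414%
Sharpe = (r̄ − rf) / σ = (2.6000 − 0.42) / 1.4414 = 2.1800 / 1.4414 = 1.5124

1.51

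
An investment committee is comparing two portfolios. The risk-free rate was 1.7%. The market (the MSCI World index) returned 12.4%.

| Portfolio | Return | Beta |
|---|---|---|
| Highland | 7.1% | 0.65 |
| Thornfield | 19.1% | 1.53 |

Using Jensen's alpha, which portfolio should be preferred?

Thornfield

Highland: α = 7.1% − [1.7% + 0.65 × (12.4% − 1.7%)] = -1.555
Thornfield: α = 19.1% − [1.7% + 1.53 × (12.4% − 1.7%)] = 1.029
Highest: Thornfield (1.029).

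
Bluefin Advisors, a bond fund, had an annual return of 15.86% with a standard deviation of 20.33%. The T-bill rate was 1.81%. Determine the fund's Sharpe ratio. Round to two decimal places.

0.69

Sharpe = (Rp − Rf) / σp = (15.86% − 1.81%) / 20.33% = 14.05% / 20.33% = 0.6911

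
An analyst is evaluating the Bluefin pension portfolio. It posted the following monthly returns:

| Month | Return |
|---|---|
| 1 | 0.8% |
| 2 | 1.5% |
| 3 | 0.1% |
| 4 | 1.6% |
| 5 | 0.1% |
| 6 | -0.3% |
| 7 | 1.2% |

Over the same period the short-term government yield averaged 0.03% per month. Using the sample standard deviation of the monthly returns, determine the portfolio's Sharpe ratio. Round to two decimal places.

0.91

Mean return r̄ = 5.00 / 7 = 0.7143%
Sample std dev = √[3.4286 / 6] = 0.7559%
Sharpe = (r̄ − rf) / σ = (0.7143 − 0.03) / 0.7559 = 0.6843 / 0.7559 = 0.9053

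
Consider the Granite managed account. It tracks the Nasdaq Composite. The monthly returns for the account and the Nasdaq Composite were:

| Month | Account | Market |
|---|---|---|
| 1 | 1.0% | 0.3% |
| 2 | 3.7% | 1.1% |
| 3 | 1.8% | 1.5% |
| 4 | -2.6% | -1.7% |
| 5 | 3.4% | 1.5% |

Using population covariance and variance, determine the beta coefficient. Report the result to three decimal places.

r̄p = 1.4600%,  r̄m = 0.5400%
Cov = Σ(rp − r̄p)(rm − r̄m) / 5 = 2.5296
Var(rm) = Σ(rm − r̄m)² / 5 = 1.4464
β = Cov / Var = 2.5296 / 1.4464 = 1.7489

1.749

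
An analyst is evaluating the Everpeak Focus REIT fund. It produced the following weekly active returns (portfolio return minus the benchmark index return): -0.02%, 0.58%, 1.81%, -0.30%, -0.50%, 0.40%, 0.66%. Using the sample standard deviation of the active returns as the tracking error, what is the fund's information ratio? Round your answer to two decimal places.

μ = (-0.02 + 0.58 + 1.81 − 0.3 − 0.5 + 0.4 + 0.66) / 7 = 0.3757%
Sample σ = √[Σ(r − μ)² / 6] = √[3.5604 / 6] = √0.5934 = 0.7703%
IR = μ / tracking error = 0.3757 / 0.7703 = 0.4877

0.49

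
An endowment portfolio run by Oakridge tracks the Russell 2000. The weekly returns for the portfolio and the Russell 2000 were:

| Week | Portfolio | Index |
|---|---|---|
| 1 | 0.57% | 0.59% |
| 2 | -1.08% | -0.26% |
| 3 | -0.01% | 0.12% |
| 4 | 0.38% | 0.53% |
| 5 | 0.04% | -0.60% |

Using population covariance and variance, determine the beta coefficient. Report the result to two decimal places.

0.77

r̄p = -0.0200%,  r̄m = 0.0760%
Cov = Σ(rp − r̄p)(rm − r̄m) / 5 = 0.1602
Var(rm) = Σ(rm − r̄m)² / 5 = 0.2084
β = Cov / Var = 0.1602 / 0.2084 = 0.7687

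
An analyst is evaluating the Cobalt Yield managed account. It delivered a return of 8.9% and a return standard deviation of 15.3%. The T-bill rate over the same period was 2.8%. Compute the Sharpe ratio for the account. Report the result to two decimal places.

0.40

Sharpe = (Rp − Rf) / σp = (8.9% − 2.8%) / 15.3% = 6.10% / 15.3% = 0.3987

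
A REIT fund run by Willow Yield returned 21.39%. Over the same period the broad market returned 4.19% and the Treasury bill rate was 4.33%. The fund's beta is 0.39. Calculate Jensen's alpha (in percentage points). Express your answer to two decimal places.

17.11

CAPM expected return = Rf + β(Rm − Rf) = 4.33% + 0.39 × (4.19% − 4.33%) = 4.33 + 0.39 × -0.14 = 4.2754%
Jensen's α = Rp − E[R] = 21.39% − 4.2754% = 17.1146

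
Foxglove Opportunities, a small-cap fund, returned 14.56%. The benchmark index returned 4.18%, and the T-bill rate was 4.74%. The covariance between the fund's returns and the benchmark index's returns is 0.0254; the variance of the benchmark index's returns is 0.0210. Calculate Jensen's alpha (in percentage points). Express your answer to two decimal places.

10.50

β = Cov / Var = 0.0254 / 0.0210 = 1.2095
E[R] = Rf + β(Rm − Rf) = 4.74% + 1.2095 × (4.18% − 4.74%) = 4.0627%
α = Rp − E[R] = 14.56% − 4.0627% = 10.4973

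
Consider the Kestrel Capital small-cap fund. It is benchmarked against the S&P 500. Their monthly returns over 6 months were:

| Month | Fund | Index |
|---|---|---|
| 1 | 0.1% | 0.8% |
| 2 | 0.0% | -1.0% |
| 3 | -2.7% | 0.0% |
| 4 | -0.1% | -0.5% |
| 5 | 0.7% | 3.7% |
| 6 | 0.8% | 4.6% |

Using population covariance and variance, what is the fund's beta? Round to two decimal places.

r̄p = -0.2000%,  r̄m = 1.2667%
Cov = Σ(rp − r̄p)(rm − r̄m) / 6 = 1.3200
Var(rm) = Σ(rm − r̄m)² / 6 = 4.5189
β = Cov / Var = 1.3200 / 4.5189 = 0.2921

0.29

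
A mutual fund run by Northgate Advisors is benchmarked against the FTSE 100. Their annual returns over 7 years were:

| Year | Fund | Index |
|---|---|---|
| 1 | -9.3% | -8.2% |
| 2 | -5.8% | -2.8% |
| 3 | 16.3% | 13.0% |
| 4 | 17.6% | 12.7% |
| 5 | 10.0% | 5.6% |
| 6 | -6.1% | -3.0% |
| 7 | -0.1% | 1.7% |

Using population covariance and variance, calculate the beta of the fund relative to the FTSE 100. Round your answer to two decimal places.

r̄p = 3.2286%,  r̄m = 2.7143%
Cov = Σ(rp − r̄p)(rm − r̄m) / 7 = 77.2439
Var(rm) = Σ(rm − r̄m)² / 7 = 56.7212
β = Cov / Var = 77.2439 / 56.7212 = 1.3618

1.36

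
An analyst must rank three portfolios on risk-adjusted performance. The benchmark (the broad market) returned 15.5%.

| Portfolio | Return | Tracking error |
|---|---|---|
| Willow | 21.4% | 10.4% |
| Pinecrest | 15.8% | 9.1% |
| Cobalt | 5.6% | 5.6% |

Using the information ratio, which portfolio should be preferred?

Willow: IR = (21.4% − 15.5%) / 10.4% = 0.567
Pinecrest: IR = (15.8% − 15.5%) / 9.1% = 0.033
Cobalt: IR = (5.6% − 15.5%) / 5.6% = -1.768
Highest: Willow (0.567).

Willow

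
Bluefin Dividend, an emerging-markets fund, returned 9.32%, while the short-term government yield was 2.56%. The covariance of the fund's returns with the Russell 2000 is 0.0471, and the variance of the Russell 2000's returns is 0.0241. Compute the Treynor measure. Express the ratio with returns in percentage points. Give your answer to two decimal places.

β = Cov / Var = 0.0471 / 0.0241 = 1.9544
Treynor = (Rp − Rf) / β = (9.32% − 2.56%) / 1.9544 = 6.76 / 1.9544 = 3.4589

3.46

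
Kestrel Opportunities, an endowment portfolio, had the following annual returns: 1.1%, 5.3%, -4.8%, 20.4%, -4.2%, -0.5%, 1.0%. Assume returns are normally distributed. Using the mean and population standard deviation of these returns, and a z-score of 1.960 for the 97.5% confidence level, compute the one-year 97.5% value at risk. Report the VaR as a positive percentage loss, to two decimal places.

12.92

Mean return r̄ = 18.30 / 7 = 2.6143%
Σ(r − r̄)² = 439.5486; population σ = √(439.5486/7) = 7.9242%
VaR = −(r̄ − z·σ) = −(2.6143 − 1.960 × 7.9242) = −(-12.9171) = 12.9171%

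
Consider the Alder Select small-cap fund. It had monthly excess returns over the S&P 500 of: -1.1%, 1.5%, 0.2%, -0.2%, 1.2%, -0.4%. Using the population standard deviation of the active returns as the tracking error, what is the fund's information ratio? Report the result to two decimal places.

0.22

r̄ = (-1.1 + 1.5 + 0.2 − 0.2 + 1.2 − 0.4) / 6 = 0.2000%
Population std dev = √[4.9000 / 6] = 0.9037%
IR = r̄ / tracking error = 0.2000 / 0.9037 = 0.2213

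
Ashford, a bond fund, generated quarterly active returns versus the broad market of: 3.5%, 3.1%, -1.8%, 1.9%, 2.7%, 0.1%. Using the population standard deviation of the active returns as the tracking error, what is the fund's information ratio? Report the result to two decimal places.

0.85

r̄ = (3.5 + 3.1 − 1.8 + 1.9 + 2.7 + 0.1) / 6 = 9.50 / 6 = 1.5833%
Σ(r − r̄)² = (3.5 − 1.5833)² + (3.1 − 1.5833)² + (-1.8 − 1.5833)² + … = 20.9683
population σ = √(20.9683 / 6) = √3.4947 = 1.8694%
IR = r̄ / tracking error = 1.5833 / 1.8694 = 0.8470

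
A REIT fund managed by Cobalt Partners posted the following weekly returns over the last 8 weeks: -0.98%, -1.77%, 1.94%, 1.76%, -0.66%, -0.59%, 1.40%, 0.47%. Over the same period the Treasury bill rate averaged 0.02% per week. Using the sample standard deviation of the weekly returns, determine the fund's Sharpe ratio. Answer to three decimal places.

0.126

r̄ = (-0.98 − 1.77 + 1.94 + 1.76 − 0.66 − 0.59 + 1.4 + 0.47) / 8 = 0.1963%
Σ(r − r̄)² = (-0.98 − 0.1963)² + (-1.77 − 0.1963)² + (1.94 − 0.1963)² + … = 13.6110
sample σ = √(13.6110 / 7) = √1.9444 = 1.3944%
Sharpe = (r̄ − rf) / σ = (0.1963 − 0.02) / 1.3944 = 0.1763 / 1.3944 = 0.1264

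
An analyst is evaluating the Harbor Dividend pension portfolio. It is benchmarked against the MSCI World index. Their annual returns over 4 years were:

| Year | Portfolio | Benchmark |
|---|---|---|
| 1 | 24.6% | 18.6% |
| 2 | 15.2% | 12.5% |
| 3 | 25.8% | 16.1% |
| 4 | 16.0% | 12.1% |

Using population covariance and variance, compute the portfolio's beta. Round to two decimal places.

1.63

r̄p = 20.4000%,  r̄m = 14.8250%
Cov = Σ(rp − r̄p)(rm − r̄m) / 4 = 11.7050
Var(rm) = Σ(rm − r̄m)² / 4 = 7.1769
β = Cov / Var = 11.7050 / 7.1769 = 1.6309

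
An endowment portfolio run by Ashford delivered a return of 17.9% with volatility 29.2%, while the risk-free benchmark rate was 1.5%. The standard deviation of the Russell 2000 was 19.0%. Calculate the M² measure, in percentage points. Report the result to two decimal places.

12.17

Sharpe = (Rp − Rf) / σp = (17.9% − 1.5%) / 29.2% = 0.5616
M² = Rf + Sharpe × σm = 1.5% + 0.5616 × 19.0% = 12.1704%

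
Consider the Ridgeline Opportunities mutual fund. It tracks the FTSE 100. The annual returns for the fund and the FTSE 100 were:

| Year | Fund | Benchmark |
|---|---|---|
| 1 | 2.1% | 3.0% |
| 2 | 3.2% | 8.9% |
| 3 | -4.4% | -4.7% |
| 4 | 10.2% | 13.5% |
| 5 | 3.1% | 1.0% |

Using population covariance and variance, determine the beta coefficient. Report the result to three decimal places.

r̄p = 2.8400%,  r̄m = 4.3400%
Cov = Σ(rp − r̄p)(rm − r̄m) / 5 = 26.9264
Var(rm) = Σ(rm − r̄m)² / 5 = 39.8744
β = Cov / Var = 26.9264 / 39.8744 = 0.6753

0.675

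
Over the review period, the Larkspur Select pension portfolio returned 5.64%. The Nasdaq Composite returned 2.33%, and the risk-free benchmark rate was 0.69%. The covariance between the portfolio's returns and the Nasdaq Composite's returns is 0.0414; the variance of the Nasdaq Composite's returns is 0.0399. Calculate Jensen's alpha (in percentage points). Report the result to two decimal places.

3.25

β = Cov / Var = 0.0414 / 0.0399 = 1.0376
E[R] = Rf + β(Rm − Rf) = 0.69% + 1.0376 × (2.33% − 0.69%) = 2.3917%
α = Rp − E[R] = 5.64% − 2.3917% = 3.2483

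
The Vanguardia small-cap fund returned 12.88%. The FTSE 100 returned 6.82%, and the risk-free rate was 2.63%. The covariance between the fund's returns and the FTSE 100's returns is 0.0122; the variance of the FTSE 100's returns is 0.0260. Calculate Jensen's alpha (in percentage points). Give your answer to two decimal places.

β = Cov / Var = 0.0122 / 0.0260 = 0.4692
E[R] = Rf + β(Rm − Rf) = 2.63% + 0.4692 × (6.82% − 2.63%) = 4.5959%
α = Rp − E[R] = 12.88% − 4.5959% = 8.2841

8.28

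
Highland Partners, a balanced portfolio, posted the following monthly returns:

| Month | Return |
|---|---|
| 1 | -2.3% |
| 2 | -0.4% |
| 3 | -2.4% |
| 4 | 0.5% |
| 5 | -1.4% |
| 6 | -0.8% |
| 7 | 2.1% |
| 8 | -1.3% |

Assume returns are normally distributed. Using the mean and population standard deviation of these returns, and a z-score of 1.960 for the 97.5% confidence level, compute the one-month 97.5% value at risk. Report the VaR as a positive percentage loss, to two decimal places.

3.49

μ = (-2.3 − 0.4 − 2.4 + 0.5 − 1.4 − 0.8 + 2.1 − 1.3) / 8 = -6.00 / 8 = -0.7500%
Population σ = √[Σ(r − μ)² / 8] = √[15.6600 / 8] = √1.9575 = 1.3991%
VaR = −(μ − z·σ) = −(-0.7500 − 1.960 × 1.3991) = −(-3.4922) = 3.4922%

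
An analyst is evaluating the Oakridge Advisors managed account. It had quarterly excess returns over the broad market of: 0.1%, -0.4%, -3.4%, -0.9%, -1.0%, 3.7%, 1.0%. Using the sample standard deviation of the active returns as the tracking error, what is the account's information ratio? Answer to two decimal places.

Mean return r̄ = -0.90 / 7 = -0.1286%
Sample std dev = √[28.1143 / 6] = 2.1647%
IR = r̄ / tracking error = -0.1286 / 2.1647 = -0.0594

-0.06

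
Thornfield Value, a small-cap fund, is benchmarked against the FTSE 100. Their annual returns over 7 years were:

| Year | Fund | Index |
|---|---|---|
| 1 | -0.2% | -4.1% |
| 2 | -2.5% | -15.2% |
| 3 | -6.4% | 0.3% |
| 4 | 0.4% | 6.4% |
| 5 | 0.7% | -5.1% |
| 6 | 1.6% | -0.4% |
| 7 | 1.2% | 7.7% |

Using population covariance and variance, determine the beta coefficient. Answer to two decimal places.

0.10

r̄p = -0.7429%,  r̄m = -1.4857%
Cov = Σ(rp − r̄p)(rm − r̄m) / 7 = 5.2520
Var(rm) = Σ(rm − r̄m)² / 7 = 51.2727
β = Cov / Var = 5.2520 / 51.2727 = 0.1024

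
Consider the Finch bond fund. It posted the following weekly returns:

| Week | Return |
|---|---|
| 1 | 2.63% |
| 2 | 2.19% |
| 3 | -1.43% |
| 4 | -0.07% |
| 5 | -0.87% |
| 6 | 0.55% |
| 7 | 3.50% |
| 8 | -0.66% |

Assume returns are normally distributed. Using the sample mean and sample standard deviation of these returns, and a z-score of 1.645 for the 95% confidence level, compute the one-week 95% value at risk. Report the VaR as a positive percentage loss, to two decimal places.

2.27

r̄ = (2.63 + 2.19 − 1.43 − 0.07 − 0.87 + 0.55 + 3.5 − 0.66) / 8 = 0.7300%
Σ(r − r̄)² = (2.63 − 0.7300)² + (2.19 − 0.7300)² + (-1.43 − 0.7300)² + … = 23.2446
σ = √[23.2446 / 7] = 1.8223%
VaR = −(r̄ − z·σ) = −(0.7300 − 1.645 × 1.8223) = −(-2.2677) = 2.2677%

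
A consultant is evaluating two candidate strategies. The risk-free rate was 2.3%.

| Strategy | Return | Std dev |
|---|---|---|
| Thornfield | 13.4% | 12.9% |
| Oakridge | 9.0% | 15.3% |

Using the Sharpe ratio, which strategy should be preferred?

Thornfield: Sharpe ratio = (13.4% − 2.3%) / 12.9% = 0.860
Oakridge: Sharpe ratio = (9.0% − 2.3%) / 15.3% = 0.438
Highest: Thornfield (0.860).

Thornfield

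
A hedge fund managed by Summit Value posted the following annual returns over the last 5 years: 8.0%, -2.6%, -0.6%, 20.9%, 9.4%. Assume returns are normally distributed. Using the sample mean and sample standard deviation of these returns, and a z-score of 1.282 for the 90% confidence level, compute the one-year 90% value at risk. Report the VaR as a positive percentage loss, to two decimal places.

r̄ = (8 − 2.6 − 0.6 + 20.9 + 9.4) / 5 = 35.10 / 5 = 7.0200%
Σ(r − r̄)² = (8 − 7.0200)² + (-2.6 − 7.0200)² + … = 349.8880
sample σ = √(349.8880 / 4) = √87.4720 = 9.3526%
VaR = −(r̄ − z·σ) = −(7.0200 − 1.282 × 9.3526) = −(-4.9700) = 4.9700%

4.97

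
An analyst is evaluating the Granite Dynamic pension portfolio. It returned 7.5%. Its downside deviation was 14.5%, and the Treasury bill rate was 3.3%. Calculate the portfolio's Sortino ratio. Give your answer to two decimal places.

Sortino = (Rp − Rf) / σd = (7.5% − 3.3%) / 14.5% = 4.20% / 14.5% = 0.2897

0.29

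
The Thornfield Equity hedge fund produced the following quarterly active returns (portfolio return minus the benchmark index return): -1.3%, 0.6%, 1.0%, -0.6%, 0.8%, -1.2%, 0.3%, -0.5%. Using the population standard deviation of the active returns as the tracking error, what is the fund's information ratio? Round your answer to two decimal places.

r̄ = (-1.3 + 0.6 + 1 − 0.6 + 0.8 − 1.2 + 0.3 − 0.5) / 8 = -0.90 / 8 = -0.1125%
Σ(r − r̄)² = (-1.3 − (-0.1125))² + (0.6 − (-0.1125))² + … = 5.7288
population σ = √(5.7288 / 8) = √0.7161 = 0.8462%
IR = r̄ / tracking error = -0.1125 / 0.8462 = -0.1329

-0.13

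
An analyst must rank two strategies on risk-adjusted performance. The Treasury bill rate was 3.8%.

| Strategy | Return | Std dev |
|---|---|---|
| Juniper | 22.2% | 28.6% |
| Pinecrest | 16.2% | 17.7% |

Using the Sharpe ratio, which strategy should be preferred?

Pinecrest

Juniper: Sharpe ratio = (22.2% − 3.8%) / 28.6% = 0.643
Pinecrest: Sharpe ratio = (16.2% − 3.8%) / 17.7% = 0.701
Highest: Pinecrest (0.701).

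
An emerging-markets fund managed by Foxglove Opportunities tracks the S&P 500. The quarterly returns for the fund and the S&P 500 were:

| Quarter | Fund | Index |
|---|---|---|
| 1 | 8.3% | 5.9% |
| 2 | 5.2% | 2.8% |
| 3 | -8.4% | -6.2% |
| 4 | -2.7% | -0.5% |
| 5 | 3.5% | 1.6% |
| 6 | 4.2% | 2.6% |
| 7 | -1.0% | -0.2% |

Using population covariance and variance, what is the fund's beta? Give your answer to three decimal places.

1.471

r̄p = 1.3000%,  r̄m = 0.8571%
Cov = Σ(rp − r̄p)(rm − r̄m) / 7 = 17.9829
Var(rm) = Σ(rm − r̄m)² / 7 = 12.2224
β = Cov / Var = 17.9829 / 12.2224 = 1.4713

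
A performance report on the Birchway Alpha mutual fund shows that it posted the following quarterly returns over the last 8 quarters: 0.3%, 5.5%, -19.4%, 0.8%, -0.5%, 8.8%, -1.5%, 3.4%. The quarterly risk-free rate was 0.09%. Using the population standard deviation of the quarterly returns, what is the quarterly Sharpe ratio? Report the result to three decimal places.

-0.053

r̄ = (0.3 + 5.5 − 19.4 + 0.8 − 0.5 + 8.8 − 1.5 + 3.4) / 8 = -2.60 / 8 = -0.3250%
Population std dev = √[497.9950 / 8] = 7.8898%
Sharpe = (r̄ − rf) / σ = (-0.3250 − 0.09) / 7.8898 = -0.4150 / 7.8898 = -0.0526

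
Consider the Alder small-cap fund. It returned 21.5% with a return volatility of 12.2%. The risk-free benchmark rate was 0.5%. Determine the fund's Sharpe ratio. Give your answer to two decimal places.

Sharpe = (Rp − Rf) / σp = (21.5% − 0.5%) / 12.2% = 21.00% / 12.2% = 1.7213

1.72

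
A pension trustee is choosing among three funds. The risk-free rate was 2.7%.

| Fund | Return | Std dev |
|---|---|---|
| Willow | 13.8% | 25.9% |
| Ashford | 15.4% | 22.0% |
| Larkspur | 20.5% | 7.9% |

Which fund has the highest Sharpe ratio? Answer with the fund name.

Willow: Sharpe ratio = (13.8% − 2.7%) / 25.9% = 0.429
Ashford: Sharpe ratio = (15.4% − 2.7%) / 22.0% = 0.577
Larkspur: Sharpe ratio = (20.5% − 2.7%) / 7.9% = 2.253
Highest: Larkspur (2.253).

Larkspur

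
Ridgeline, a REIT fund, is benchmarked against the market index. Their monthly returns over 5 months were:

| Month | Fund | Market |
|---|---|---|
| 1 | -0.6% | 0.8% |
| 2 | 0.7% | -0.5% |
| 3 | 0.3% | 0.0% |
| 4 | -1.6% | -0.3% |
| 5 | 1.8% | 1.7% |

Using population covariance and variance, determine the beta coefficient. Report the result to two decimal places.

r̄p = 0.1200%,  r̄m = 0.3400%
Cov = Σ(rp − r̄p)(rm − r̄m) / 5 = 0.5012
Var(rm) = Σ(rm − r̄m)² / 5 = 0.6584
β = Cov / Var = 0.5012 / 0.6584 = 0.7612

0.76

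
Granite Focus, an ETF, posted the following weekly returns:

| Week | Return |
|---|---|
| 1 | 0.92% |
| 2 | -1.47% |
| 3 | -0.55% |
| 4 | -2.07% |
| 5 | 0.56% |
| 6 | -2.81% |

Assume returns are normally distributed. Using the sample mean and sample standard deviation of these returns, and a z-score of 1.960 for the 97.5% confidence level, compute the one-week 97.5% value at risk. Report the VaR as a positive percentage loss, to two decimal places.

Mean return r̄ = -5.420 / 6 = -0.9033%
Sample σ = √[Σ(r − r̄)² / 5] = √[10.9083 / 5] = √2.1817 = 1.4771%
VaR = −(r̄ − z·σ) = −(-0.9033 − 1.960 × 1.4771) = −(-3.7984) = 3.7984%

3.80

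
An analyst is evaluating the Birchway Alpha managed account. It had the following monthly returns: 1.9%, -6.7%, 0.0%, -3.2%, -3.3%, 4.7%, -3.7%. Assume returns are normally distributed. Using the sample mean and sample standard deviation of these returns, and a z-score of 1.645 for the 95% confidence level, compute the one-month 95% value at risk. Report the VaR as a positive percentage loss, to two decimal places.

r̄ = (1.9 − 6.7 + 0 − 3.2 − 3.3 + 4.7 − 3.7) / 7 = -1.4714%
Σ(r − r̄)² = (1.9 − (-1.4714))² + (-6.7 − (-1.4714))² + (0 − (-1.4714))² + … = 90.2543
sample σ = √(90.2543 / 6) = √15.0424 = 3.8785%
VaR = −(r̄ − z·σ) = −(-1.4714 − 1.645 × 3.8785) = −(-7.8515) = 7.8515%

7.85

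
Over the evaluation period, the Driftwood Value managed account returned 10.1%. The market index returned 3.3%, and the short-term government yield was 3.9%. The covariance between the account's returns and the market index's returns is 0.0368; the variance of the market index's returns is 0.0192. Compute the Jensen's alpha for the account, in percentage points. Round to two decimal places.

7.35

β = Cov / Var = 0.0368 / 0.0192 = 1.9167
E[R] = Rf + β(Rm − Rf) = 3.9% + 1.9167 × (3.3% − 3.9%) = 2.7500%
α = Rp − E[R] = 10.1% − 2.7500% = 7.3500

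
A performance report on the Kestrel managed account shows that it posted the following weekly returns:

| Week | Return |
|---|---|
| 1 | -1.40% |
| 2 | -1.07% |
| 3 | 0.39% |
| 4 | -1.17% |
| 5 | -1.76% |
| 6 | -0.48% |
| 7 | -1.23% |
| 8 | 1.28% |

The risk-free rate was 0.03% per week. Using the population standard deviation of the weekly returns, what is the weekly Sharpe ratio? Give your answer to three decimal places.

r̄ = (-1.4 − 1.07 + 0.39 − 1.17 − 1.76 − 0.48 − 1.23 + 1.28) / 8 = -0.6800%
Population std dev = √[7.4060 / 8] = 0.9622%
Sharpe = (r̄ − rf) / σ = (-0.6800 − 0.03) / 0.9622 = -0.7100 / 0.9622 = -0.7379

-0.738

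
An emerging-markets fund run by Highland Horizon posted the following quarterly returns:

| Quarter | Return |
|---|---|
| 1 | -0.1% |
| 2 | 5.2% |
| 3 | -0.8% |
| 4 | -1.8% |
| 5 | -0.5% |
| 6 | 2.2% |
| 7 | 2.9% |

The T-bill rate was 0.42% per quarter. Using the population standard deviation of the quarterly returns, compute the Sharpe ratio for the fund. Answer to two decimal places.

r̄ = (-0.1 + 5.2 − 0.8 − 1.8 − 0.5 + 2.2 + 2.9) / 7 = 1.0143%
Σ(r − r̄)² = 37.2286; population σ = √(37.2286/7) = 2.3062%
Sharpe = (r̄ − rf) / σ = (1.0143 − 0.42) / 2.3062 = 0.5943 / 2.3062 = 0.2577

0.26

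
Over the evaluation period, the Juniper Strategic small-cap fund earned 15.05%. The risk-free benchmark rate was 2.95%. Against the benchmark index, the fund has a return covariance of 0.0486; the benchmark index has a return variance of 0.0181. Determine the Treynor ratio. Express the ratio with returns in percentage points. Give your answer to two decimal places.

β = Cov / Var = 0.0486 / 0.0181 = 2.6851
Treynor = (Rp − Rf) / β = (15.05% − 2.95%) / 2.6851 = 12.10 / 2.6851 = 4.5063

4.51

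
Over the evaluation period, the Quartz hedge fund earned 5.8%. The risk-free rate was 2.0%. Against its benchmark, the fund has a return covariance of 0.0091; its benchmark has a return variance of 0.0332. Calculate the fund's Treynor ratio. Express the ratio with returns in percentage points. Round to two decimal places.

13.86

β = Cov / Var = 0.0091 / 0.0332 = 0.2741
Treynor = (Rp − Rf) / β = (5.8% − 2.0%) / 0.2741 = 3.80 / 0.2741 = 13.8636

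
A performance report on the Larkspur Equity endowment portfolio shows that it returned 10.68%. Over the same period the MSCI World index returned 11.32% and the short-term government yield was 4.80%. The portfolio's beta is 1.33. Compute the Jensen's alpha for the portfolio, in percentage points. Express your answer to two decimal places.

CAPM expected return = Rf + β(Rm − Rf) = 4.80% + 1.33 × (11.32% − 4.80%) = 4.8 + 1.33 × 6.52 = 13.4716%
Jensen's α = Rp − E[R] = 10.68% − 13.4716% = -2.7916

-2.79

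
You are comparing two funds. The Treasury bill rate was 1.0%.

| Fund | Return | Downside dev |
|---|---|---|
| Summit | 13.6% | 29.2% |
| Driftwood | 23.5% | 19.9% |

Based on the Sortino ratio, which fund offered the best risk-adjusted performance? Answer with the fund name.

Summit: Sortino ratio = (13.6% − 1.0%) / 29.2% = 0.432
Driftwood: Sortino ratio = (23.5% − 1.0%) / 19.9% = 1.131
Highest: Driftwood (1.131).

Driftwood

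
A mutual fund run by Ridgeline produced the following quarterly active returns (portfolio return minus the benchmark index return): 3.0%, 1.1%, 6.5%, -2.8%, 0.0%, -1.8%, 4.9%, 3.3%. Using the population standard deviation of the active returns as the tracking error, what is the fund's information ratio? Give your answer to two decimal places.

0.59

Mean return μ = 14.20 / 8 = 1.7750%
Σ(r − μ)² = 73.2350; population σ = √(73.2350/8) = 3.0256%
IR = μ / tracking error = 1.7750 / 3.0256 = 0.5867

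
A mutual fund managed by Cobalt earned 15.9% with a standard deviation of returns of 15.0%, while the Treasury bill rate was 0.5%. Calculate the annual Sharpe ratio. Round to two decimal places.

Sharpe = (Rp − Rf) / σp = (15.9% − 0.5%) / 15.0% = 15.40% / 15.0% = 1.0267

1.03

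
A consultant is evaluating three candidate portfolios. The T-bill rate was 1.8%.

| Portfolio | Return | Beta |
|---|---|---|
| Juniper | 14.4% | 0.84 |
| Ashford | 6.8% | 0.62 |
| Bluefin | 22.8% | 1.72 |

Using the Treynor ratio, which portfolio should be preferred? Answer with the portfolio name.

Juniper

Juniper: Treynor = (14.4% − 1.8%) / 0.84 = 15.000
Ashford: Treynor = (6.8% − 1.8%) / 0.62 = 8.065
Bluefin: Treynor = (22.8% − 1.8%) / 1.72 = 12.209
Highest: Juniper (15.000).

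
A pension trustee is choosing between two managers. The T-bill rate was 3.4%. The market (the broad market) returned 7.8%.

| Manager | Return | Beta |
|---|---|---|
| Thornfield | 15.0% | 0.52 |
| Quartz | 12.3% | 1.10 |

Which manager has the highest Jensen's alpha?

Thornfield: α = 15.0% − [3.4% + 0.52 × (7.8% − 3.4%)] = 9.312
Quartz: α = 12.3% − [3.4% + 1.10 × (7.8% − 3.4%)] = 4.060
Highest: Thornfield (9.312).

Thornfield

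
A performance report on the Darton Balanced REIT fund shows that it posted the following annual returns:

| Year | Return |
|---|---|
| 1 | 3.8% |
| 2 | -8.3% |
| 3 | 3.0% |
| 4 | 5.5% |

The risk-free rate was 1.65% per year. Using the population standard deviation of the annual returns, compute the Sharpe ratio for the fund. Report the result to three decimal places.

μ = (3.8 − 8.3 + 3 + 5.5) / 4 = 4.00 / 4 = 1.0000%
Population σ = √[Σ(r − μ)² / 4] = √[118.5800 / 4] = √29.6450 = 5.4447%
Sharpe = (μ − rf) / σ = (1.0000 − 1.65) / 5.4447 = -0.6500 / 5.4447 = -0.1194

-0.119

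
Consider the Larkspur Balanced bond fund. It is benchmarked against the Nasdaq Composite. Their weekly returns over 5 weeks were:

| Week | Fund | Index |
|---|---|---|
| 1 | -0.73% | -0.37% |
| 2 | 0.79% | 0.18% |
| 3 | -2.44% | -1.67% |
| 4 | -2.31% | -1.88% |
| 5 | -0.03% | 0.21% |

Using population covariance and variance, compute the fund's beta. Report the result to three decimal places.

1.358

r̄p = -0.9440%,  r̄m = -0.7060%
Cov = Σ(rp − r̄p)(rm − r̄m) / 5 = 1.0983
Var(rm) = Σ(rm − r̄m)² / 5 = 0.8089
β = Cov / Var = 1.0983 / 0.8089 = 1.3578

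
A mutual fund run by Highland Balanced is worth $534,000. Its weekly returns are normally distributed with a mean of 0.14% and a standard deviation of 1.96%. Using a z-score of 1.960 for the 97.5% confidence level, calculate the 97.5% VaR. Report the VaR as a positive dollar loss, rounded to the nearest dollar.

$19,767

Return at the 97.5% tail: μ − z·σ = 0.14% − 1.960 × 1.96% = 0.14 − 3.8416 = -3.7016%
VaR = −(-3.7016%) × $534,000 = 3.7016% × $534,000 = $19,767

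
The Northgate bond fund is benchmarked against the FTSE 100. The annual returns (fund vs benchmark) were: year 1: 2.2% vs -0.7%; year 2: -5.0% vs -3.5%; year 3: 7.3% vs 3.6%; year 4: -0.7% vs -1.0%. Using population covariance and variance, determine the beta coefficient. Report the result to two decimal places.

1.71

r̄p = 0.9500%,  r̄m = -0.4000%
Cov = Σ(rp − r̄p)(rm − r̄m) / 4 = 11.1150
Var(rm) = Σ(rm − r̄m)² / 4 = 6.5150
β = Cov / Var = 11.1150 / 6.5150 = 1.7061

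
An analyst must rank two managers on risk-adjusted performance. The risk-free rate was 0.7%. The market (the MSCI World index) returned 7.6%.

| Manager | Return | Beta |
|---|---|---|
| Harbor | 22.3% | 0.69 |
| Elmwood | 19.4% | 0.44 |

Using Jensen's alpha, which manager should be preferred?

Harbor

Harbor: α = 22.3% − [0.7% + 0.69 × (7.6% − 0.7%)] = 16.839
Elmwood: α = 19.4% − [0.7% + 0.44 × (7.6% − 0.7%)] = 15.664
Highest: Harbor (16.839).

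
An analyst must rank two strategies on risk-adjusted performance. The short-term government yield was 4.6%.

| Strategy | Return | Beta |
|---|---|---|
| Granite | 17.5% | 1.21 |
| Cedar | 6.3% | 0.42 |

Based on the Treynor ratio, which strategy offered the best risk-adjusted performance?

Granite

Granite: Treynor = (17.5% − 4.6%) / 1.21 = 10.661
Cedar: Treynor = (6.3% − 4.6%) / 0.42 = 4.048
Highest: Granite (10.661).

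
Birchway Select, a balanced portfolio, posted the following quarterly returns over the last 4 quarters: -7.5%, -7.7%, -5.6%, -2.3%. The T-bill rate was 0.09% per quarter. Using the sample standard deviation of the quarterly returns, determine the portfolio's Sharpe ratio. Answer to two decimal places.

-2.34

Mean return r̄ = -23.10 / 4 = -5.7750%
Sample σ = √[Σ(r − r̄)² / 3] = √[18.7875 / 3] = √6.2625 = 2.5025%
Sharpe = (r̄ − rf) / σ = (-5.7750 − 0.09) / 2.5025 = -5.8650 / 2.5025 = -2.3437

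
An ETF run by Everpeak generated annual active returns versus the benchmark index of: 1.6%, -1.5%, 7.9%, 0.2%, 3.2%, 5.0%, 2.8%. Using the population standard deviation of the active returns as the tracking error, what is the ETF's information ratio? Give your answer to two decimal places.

μ = (1.6 − 1.5 + 7.9 + 0.2 + 3.2 + 5 + 2.8) / 7 = 2.7429%
Population σ = √[Σ(r − μ)² / 7] = √[57.6771 / 7] = √8.2396 = 2.8705%
IR = μ / tracking error = 2.7429 / 2.8705 = 0.9555

0.96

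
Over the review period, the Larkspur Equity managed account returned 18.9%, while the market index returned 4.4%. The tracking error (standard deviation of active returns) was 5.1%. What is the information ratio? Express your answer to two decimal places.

IR = (Rp − Rb) / TE = (18.9% − 4.4%) / 5.1% = 14.50% / 5.1% = 2.8431

2.84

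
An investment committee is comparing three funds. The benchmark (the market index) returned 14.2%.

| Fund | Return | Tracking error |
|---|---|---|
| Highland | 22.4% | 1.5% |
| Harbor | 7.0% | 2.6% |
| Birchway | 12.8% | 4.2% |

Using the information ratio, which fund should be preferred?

Highland

Highland: IR = (22.4% − 14.2%) / 1.5% = 5.467
Harbor: IR = (7.0% − 14.2%) / 2.6% = -2.769
Birchway: IR = (12.8% − 14.2%) / 4.2% = -0.333
Highest: Highland (5.467).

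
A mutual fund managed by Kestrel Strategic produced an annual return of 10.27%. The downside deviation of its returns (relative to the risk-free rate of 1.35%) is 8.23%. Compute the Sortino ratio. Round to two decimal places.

Sortino = (Rp − Rf) / σd = (10.27% − 1.35%) / 8.23% = 8.92% / 8.23% = 1.0838

1.08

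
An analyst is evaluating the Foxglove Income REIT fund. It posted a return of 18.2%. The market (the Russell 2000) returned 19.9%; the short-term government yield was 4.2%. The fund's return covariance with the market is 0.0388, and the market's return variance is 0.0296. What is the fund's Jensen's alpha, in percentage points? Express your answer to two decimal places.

β = Cov / Var = 0.0388 / 0.0296 = 1.3108
E[R] = Rf + β(Rm − Rf) = 4.2% + 1.3108 × (19.9% − 4.2%) = 24.7796%
α = Rp − E[R] = 18.2% − 24.7796% = -6.5796

-6.58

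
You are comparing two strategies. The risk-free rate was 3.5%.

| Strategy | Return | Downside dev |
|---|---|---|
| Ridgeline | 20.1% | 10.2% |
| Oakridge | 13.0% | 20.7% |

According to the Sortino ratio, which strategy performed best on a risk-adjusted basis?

Ridgeline

Ridgeline: Sortino ratio = (20.1% − 3.5%) / 10.2% = 1.627
Oakridge: Sortino ratio = (13.0% − 3.5%) / 20.7% = 0.459
Highest: Ridgeline (1.627).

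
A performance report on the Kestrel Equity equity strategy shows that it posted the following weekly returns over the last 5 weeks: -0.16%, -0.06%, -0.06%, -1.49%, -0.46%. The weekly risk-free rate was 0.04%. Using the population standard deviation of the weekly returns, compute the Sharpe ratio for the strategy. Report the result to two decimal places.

μ = (-0.16 − 0.06 − 0.06 − 1.49 − 0.46) / 5 = -0.4460%
Population std dev = √[1.4699 / 5] = 0.5422%
Sharpe = (μ − rf) / σ = (-0.4460 − 0.04) / 0.5422 = -0.4860 / 0.5422 = -0.8963

-0.90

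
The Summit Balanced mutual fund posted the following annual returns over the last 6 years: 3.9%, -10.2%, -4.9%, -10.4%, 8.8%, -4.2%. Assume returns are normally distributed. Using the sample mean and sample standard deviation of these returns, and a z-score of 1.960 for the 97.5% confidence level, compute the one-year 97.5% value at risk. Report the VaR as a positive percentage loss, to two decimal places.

17.97

μ = (3.9 − 10.2 − 4.9 − 10.4 + 8.8 − 4.2) / 6 = -2.8333%
Σ(r − μ)² = 298.3333; sample σ = √(298.3333/5) = 7.7244%
VaR = −(μ − z·σ) = −(-2.8333 − 1.960 × 7.7244) = −(-17.9731) = 17.9731%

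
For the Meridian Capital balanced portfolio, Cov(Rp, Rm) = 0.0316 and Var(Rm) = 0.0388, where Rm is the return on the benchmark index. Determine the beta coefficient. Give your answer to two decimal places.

0.81

β = Cov(Rp, Rm) / Var(Rm) = 0.0316 / 0.0388 = 0.8144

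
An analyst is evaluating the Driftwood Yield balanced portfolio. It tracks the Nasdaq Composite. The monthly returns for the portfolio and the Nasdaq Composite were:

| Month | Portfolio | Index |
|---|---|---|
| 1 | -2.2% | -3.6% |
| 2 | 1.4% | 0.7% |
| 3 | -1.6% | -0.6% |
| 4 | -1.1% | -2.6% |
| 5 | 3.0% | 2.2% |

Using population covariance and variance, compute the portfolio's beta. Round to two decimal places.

r̄p = -0.1000%,  r̄m = -0.7800%
Cov = Σ(rp − r̄p)(rm − r̄m) / 5 = 3.7860
Var(rm) = Σ(rm − r̄m)² / 5 = 4.4736
β = Cov / Var = 3.7860 / 4.4736 = 0.8463

0.85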